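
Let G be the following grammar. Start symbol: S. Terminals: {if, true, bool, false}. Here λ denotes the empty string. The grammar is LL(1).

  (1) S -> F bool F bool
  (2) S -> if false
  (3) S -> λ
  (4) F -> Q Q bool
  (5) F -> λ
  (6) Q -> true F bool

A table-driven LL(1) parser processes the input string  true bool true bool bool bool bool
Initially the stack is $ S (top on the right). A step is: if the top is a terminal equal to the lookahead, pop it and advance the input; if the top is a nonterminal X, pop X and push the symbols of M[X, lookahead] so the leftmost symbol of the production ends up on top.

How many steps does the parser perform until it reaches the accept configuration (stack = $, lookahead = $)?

14

step 1: stack=$ S  input=true bool true bool bool bool bool $  — expand S -> F bool F bool
step 2: stack=$ bool F bool F  input=true bool true bool bool bool bool $  — expand F -> Q Q bool
step 3: stack=$ bool F bool bool Q Q  input=true bool true bool bool bool bool $  — expand Q -> true F bool
step 4: stack=$ bool F bool bool Q bool F true  input=true bool true bool bool bool bool $  — match true
step 5: stack=$ bool F bool bool Q bool F  input=bool true bool bool bool bool $  — expand F -> λ
step 6: stack=$ bool F bool bool Q bool  input=bool true bool bool bool bool $  — match bool
step 7: stack=$ bool F bool bool Q  input=true bool bool bool bool $  — expand Q -> true F bool
step 8: stack=$ bool F bool bool bool F true  input=true bool bool bool bool $  — match true
step 9: stack=$ bool F bool bool bool F  input=bool bool bool bool $  — expand F -> λ
step 10: stack=$ bool F bool bool bool  input=bool bool bool bool $  — match bool
step 11: stack=$ bool F bool bool  input=bool bool bool $  — match bool
step 12: stack=$ bool F bool  input=bool bool $  — match bool
step 13: stack=$ bool F  input=bool $  — expand F -> λ
step 14: stack=$ bool  input=bool $  — match bool
Accept reached after 14 steps.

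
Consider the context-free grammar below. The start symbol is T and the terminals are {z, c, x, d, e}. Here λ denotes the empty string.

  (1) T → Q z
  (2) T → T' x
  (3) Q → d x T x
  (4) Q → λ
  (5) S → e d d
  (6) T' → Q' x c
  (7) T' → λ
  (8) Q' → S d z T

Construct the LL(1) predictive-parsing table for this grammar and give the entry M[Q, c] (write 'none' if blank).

none

FIRST(Q) = {λ, d}
FIRST(S) = {e}
FIRST(Q') = {e}  (via S d z T)
FIRST(T') = {λ, e}  (via Q' x c)
FIRST(T) = {d, e, x, z}  (via Q z, T' x)
FOLLOW(T) includes $ since T is the start symbol.
FOLLOW(Q): in T→Q z, Q is followed by z with FIRST {z}. Thus FOLLOW(Q) = {z}.
For Q → d x T x: FIRST(d x T x) = {d}, so it goes in M[Q, t] for t ∈ {d}.
For Q → λ: FIRST(λ) = {λ}, so it goes in M[Q, t] for t ∈ {}; since λ ∈ FIRST, also for every t ∈ FOLLOW(Q) = {z}.
None of these place a production in M[Q, c].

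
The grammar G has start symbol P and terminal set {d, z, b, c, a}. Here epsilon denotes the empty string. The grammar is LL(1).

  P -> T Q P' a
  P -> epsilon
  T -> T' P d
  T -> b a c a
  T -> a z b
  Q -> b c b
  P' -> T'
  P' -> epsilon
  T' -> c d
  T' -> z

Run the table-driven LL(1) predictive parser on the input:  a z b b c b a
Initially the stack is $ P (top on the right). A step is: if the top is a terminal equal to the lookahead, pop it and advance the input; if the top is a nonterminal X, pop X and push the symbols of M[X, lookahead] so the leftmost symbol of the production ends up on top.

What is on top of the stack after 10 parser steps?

a

step 1: stack=$ P  input=a z b b c b a $  — expand P -> T Q P' a
step 2: stack=$ a P' Q T  input=a z b b c b a $  — expand T -> a z b
step 3: stack=$ a P' Q b z a  input=a z b b c b a $  — match a
step 4: stack=$ a P' Q b z  input=z b b c b a $  — match z
step 5: stack=$ a P' Q b  input=b b c b a $  — match b
step 6: stack=$ a P' Q  input=b c b a $  — expand Q -> b c b
step 7: stack=$ a P' b c b  input=b c b a $  — match b
step 8: stack=$ a P' b c  input=c b a $  — match c
step 9: stack=$ a P' b  input=b a $  — match b
step 10: stack=$ a P'  input=a $  — expand P' -> epsilon
Stack after step 10: $ a (top = a).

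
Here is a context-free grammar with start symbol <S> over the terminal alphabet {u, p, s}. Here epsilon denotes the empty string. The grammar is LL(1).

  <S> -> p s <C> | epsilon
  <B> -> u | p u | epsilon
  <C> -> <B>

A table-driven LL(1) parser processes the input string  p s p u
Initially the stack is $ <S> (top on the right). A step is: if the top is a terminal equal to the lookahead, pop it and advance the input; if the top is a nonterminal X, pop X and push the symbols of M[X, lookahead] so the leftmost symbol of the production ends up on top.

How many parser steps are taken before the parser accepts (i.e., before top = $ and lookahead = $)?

7

step 1: stack=$ <S>  input=p s p u $  — expand <S> -> p s <C>
step 2: stack=$ <C> s p  input=p s p u $  — match p
step 3: stack=$ <C> s  input=s p u $  — match s
step 4: stack=$ <C>  input=p u $  — expand <C> -> <B>
step 5: stack=$ <B>  input=p u $  — expand <B> -> p u
step 6: stack=$ u p  input=p u $  — match p
step 7: stack=$ u  input=u $  — match u
Accept reached after 7 steps.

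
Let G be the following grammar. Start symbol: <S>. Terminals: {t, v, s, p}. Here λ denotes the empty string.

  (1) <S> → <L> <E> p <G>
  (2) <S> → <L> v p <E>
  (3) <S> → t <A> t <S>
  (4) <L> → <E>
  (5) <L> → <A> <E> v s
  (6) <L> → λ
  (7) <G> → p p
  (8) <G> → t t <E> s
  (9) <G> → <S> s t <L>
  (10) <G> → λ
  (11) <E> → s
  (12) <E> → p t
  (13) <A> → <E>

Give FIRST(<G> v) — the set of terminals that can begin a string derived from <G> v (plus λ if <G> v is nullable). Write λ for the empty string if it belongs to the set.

{p, s, t, v}

FIRST(<E>): from <E>→s we get {s}; from <E>→p t we get {p}. So FIRST(<E>) = {p, s}.
FIRST(<A>): from <A>→<E> we get {p, s}. So FIRST(<A>) = {p, s}.
FIRST(<L>): from <L>→<E> we get {p, s}; from <L>→<A> <E> v s we get {p, s}; from <L>→λ we get {λ}. So FIRST(<L>) = {λ, p, s}.
FIRST(<S>): from <S>→<L> <E> p <G> we get {p, s}; from <S>→<L> v p <E> we get {p, s, v}; from <S>→t <A> t <S> we get {t}. So FIRST(<S>) = {p, s, t, v}.
FIRST(<G>): from <G>→p p we get {p}; from <G>→t t <E> s we get {t}; from <G>→<S> s t <L> we get {p, s, t, v}; from <G>→λ we get {λ}. So FIRST(<G>) = {λ, p, s, t, v}.
FIRST(<G> v): take FIRST of each symbol in turn, carrying on past any symbol whose FIRST contains λ; result {p, s, t, v}.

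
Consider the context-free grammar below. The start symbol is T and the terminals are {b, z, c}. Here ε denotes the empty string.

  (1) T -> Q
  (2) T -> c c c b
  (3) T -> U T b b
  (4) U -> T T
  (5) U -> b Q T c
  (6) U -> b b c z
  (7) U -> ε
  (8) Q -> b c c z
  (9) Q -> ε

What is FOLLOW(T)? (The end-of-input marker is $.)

FIRST(Q) = {ε, b}
FIRST(T) = {ε, b, c}  (via Q, U T b b)
FIRST(U) = {ε, b, c}  (via T T)
FOLLOW(T) includes $ since T is the start symbol.
FOLLOW(U): in T->U T b b, U is followed by T b b with FIRST {b, c}. Thus FOLLOW(U) = {b, c}.
FOLLOW(T): in T->U T b b, T is followed by b b with FIRST {b}; in U->T T (occurrence 1), T is followed by T with FIRST {ε, b, c}; in U->T T (occurrence 1), the suffix after T is nullable, so FOLLOW(T) ⊇ FOLLOW(U) = {b, c}; in U->T T (occurrence 2), the suffix after T is empty, so FOLLOW(T) ⊇ FOLLOW(U) = {b, c}; in U->b Q T c, T is followed by c with FIRST {c}. Thus FOLLOW(T) = {$, b, c}.
FOLLOW(Q): in T->Q, the suffix after Q is empty, so FOLLOW(Q) ⊇ FOLLOW(T) = {$, b, c}; in U->b Q T c, Q is followed by T c with FIRST {b, c}. Thus FOLLOW(Q) = {$, b, c}.

{$, b, c}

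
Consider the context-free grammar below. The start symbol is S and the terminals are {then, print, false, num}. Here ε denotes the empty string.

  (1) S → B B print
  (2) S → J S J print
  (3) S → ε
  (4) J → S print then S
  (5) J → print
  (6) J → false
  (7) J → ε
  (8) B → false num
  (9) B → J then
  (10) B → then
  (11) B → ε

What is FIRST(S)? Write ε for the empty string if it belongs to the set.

FIRST(S) = {ε, false, print, then}  (via B B print, J S J print)
FIRST(J) = {ε, false, print, then}  (via S print then S)
FIRST(B) = {ε, false, print, then}  (via J then)

{ε, false, print, then}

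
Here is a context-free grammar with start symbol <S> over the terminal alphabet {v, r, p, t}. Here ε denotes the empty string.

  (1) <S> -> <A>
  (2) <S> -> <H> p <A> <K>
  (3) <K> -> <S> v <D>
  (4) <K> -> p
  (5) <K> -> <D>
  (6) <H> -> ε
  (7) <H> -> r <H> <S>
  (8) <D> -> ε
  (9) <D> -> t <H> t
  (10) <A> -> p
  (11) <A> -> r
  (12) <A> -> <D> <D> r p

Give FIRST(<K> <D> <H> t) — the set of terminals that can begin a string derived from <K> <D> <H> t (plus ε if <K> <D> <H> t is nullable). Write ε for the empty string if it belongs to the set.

{p, r, t}

FIRST(<H>): from <H>->ε we get {ε}; from <H>->r <H> <S> we get {r}. So FIRST(<H>) = {ε, r}.
FIRST(<D>): from <D>->ε we get {ε}; from <D>->t <H> t we get {t}. So FIRST(<D>) = {ε, t}.
FIRST(<A>): from <A>->p we get {p}; from <A>->r we get {r}; from <A>-><D> <D> r p we get {r, t}. So FIRST(<A>) = {p, r, t}.
FIRST(<S>): from <S>-><A> we get {p, r, t}; from <S>-><H> p <A> <K> we get {p, r}. So FIRST(<S>) = {p, r, t}.
FIRST(<K>): from <K>-><S> v <D> we get {p, r, t}; from <K>->p we get {p}; from <K>-><D> we get {ε, t}. So FIRST(<K>) = {ε, p, r, t}.
FIRST(<K> <D> <H> t): take FIRST of each symbol in turn, carrying on past any symbol whose FIRST contains ε; result {p, r, t}.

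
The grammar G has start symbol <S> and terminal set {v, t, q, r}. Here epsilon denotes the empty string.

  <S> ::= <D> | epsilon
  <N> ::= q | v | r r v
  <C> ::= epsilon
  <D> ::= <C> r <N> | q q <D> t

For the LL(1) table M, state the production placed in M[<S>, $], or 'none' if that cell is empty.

<S> ::= epsilon

FIRST(<N>) = {q, r, v}
FIRST(<C>) = {epsilon}
FIRST(<D>) = {q, r}  (via <C> r <N>)
FIRST(<S>) = {epsilon, q, r}  (via <D>)
FOLLOW(<S>) includes $ since <S> is the start symbol.
FOLLOW(<S>): <S> appears on no right-hand side. Thus FOLLOW(<S>) = {$}.
For <S> ::= <D>: FIRST(<D>) = {q, r}, so it goes in M[<S>, t] for t ∈ {q, r}.
For <S> ::= epsilon: FIRST(epsilon) = {epsilon}, so it goes in M[<S>, t] for t ∈ {}; since epsilon ∈ FIRST, also for every t ∈ FOLLOW(<S>) = {$}.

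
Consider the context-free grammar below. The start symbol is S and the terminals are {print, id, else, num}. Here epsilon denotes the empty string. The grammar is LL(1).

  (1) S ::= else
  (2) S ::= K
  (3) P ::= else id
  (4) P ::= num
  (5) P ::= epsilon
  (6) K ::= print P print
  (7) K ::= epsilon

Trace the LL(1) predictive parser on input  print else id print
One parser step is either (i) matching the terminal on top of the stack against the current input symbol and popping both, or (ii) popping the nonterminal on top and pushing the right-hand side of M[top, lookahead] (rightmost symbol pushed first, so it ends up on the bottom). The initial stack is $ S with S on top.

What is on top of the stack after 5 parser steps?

     Stack            Input                  Action
  1  $ S              print else id print $  expand S ::= K
  2  $ K              print else id print $  expand K ::= print P print
  3  $ print P print  print else id print $  match print
  4  $ print P        else id print $        expand P ::= else id
  5  $ print id else  else id print $        match else
Stack after step 5: $ print id (top = id).

id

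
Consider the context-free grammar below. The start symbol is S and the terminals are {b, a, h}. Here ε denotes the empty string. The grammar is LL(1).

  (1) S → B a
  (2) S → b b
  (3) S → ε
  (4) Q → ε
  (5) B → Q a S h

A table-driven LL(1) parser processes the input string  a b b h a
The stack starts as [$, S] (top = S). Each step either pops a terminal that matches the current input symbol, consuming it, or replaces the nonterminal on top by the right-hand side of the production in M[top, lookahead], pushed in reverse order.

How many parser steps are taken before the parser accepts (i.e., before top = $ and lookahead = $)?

9

step 1: stack=$ S  input=a b b h a $  — expand S → B a
step 2: stack=$ a B  input=a b b h a $  — expand B → Q a S h
step 3: stack=$ a h S a Q  input=a b b h a $  — expand Q → ε
step 4: stack=$ a h S a  input=a b b h a $  — match a
step 5: stack=$ a h S  input=b b h a $  — expand S → b b
step 6: stack=$ a h b b  input=b b h a $  — match b
step 7: stack=$ a h b  input=b h a $  — match b
step 8: stack=$ a h  input=h a $  — match h
step 9: stack=$ a  input=a $  — match a
Accept reached after 9 steps.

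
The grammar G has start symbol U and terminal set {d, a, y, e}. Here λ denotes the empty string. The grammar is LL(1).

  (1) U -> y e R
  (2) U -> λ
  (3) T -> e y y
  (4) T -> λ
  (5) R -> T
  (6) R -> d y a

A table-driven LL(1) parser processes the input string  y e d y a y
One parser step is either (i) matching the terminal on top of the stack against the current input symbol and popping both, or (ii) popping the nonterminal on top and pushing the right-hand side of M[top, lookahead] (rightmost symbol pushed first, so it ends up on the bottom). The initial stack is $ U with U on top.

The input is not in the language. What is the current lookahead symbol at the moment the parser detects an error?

y

step 1: stack=$ U  input=y e d y a y $  — expand U -> y e R
step 2: stack=$ R e y  input=y e d y a y $  — match y
step 3: stack=$ R e  input=e d y a y $  — match e
step 4: stack=$ R  input=d y a y $  — expand R -> d y a
step 5: stack=$ a y d  input=d y a y $  — match d
step 6: stack=$ a y  input=y a y $  — match y
step 7: stack=$ a  input=a y $  — match a
step 8: stack=$  input=y $  — error: stack empty but input remains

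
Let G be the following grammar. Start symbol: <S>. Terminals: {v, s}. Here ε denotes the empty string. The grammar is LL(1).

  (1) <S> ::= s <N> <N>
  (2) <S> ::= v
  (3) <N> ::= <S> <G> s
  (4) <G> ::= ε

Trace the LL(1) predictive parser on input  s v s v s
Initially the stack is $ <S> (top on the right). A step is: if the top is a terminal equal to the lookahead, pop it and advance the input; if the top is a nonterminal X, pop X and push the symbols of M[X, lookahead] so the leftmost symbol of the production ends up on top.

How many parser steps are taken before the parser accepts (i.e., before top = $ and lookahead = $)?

12

step 1: stack=$ <S>  input=s v s v s $  — expand <S> ::= s <N> <N>
step 2: stack=$ <N> <N> s  input=s v s v s $  — match s
step 3: stack=$ <N> <N>  input=v s v s $  — expand <N> ::= <S> <G> s
step 4: stack=$ <N> s <G> <S>  input=v s v s $  — expand <S> ::= v
step 5: stack=$ <N> s <G> v  input=v s v s $  — match v
step 6: stack=$ <N> s <G>  input=s v s $  — expand <G> ::= ε
step 7: stack=$ <N> s  input=s v s $  — match s
step 8: stack=$ <N>  input=v s $  — expand <N> ::= <S> <G> s
step 9: stack=$ s <G> <S>  input=v s $  — expand <S> ::= v
step 10: stack=$ s <G> v  input=v s $  — match v
step 11: stack=$ s <G>  input=s $  — expand <G> ::= ε
step 12: stack=$ s  input=s $  — match s
Accept reached after 12 steps.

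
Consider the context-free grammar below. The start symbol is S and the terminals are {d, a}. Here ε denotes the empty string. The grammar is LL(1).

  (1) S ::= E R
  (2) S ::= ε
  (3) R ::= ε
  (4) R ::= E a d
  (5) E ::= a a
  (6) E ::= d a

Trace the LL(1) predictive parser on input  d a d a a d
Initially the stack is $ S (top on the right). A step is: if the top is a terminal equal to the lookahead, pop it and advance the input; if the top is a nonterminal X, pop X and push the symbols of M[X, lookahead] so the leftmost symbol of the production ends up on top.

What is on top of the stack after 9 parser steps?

     Stack      Input          Action
  1  $ S        d a d a a d $  expand S ::= E R
  2  $ R E      d a d a a d $  expand E ::= d a
  3  $ R a d    d a d a a d $  match d
  4  $ R a      a d a a d $    match a
  5  $ R        d a a d $      expand R ::= E a d
  6  $ d a E    d a a d $      expand E ::= d a
  7  $ d a a d  d a a d $      match d
  8  $ d a a    a a d $        match a
  9  $ d a      a d $          match a
Stack after step 9: $ d (top = d).

d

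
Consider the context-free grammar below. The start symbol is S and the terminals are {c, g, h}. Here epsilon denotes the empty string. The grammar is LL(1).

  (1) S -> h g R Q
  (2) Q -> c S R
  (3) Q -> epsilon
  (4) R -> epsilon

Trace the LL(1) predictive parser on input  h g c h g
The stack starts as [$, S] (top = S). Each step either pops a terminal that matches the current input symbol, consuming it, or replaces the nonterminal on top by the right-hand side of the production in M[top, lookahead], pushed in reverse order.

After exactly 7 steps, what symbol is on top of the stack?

     Stack      Input        Action
  1  $ S        h g c h g $  expand S -> h g R Q
  2  $ Q R g h  h g c h g $  match h
  3  $ Q R g    g c h g $    match g
  4  $ Q R      c h g $      expand R -> epsilon
  5  $ Q        c h g $      expand Q -> c S R
  6  $ R S c    c h g $      match c
  7  $ R S      h g $        expand S -> h g R Q
Stack after step 7: $ R Q R g h (top = h).

h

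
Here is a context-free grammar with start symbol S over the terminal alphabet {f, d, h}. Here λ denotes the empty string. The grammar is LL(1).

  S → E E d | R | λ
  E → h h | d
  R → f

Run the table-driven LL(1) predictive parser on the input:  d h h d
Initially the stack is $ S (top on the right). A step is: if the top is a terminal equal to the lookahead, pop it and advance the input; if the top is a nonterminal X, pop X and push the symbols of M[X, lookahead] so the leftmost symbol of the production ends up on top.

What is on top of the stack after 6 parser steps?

d

step 1: stack=$ S  input=d h h d $  — expand S → E E d
step 2: stack=$ d E E  input=d h h d $  — expand E → d
step 3: stack=$ d E d  input=d h h d $  — match d
step 4: stack=$ d E  input=h h d $  — expand E → h h
step 5: stack=$ d h h  input=h h d $  — match h
step 6: stack=$ d h  input=h d $  — match h
Stack after step 6: $ d (top = d).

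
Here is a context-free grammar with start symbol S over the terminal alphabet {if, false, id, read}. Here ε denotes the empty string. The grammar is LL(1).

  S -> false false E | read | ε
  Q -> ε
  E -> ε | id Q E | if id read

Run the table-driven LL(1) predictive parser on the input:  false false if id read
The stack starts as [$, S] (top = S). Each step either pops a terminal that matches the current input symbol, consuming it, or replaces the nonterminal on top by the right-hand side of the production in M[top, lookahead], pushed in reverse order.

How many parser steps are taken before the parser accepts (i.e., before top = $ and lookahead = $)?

     Stack            Input                     Action
  1  $ S              false false if id read $  expand S -> false false E
  2  $ E false false  false false if id read $  match false
  3  $ E false        false if id read $        match false
  4  $ E              if id read $              expand E -> if id read
  5  $ read id if     if id read $              match if
  6  $ read id        id read $                 match id
  7  $ read           read $                    match read
Accept reached after 7 steps.

7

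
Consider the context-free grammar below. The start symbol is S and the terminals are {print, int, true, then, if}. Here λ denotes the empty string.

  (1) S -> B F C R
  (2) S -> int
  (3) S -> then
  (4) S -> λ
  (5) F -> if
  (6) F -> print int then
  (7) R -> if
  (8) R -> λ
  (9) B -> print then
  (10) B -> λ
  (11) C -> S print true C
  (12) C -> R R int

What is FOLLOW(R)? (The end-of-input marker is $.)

FIRST(F): from F->if we get {if}; from F->print int then we get {print}. So FIRST(F) = {if, print}.
FIRST(R): from R->if we get {if}; from R->λ we get {λ}. So FIRST(R) = {λ, if}.
FIRST(B): from B->print then we get {print}; from B->λ we get {λ}. So FIRST(B) = {λ, print}.
FIRST(S): from S->B F C R we get {if, print}; from S->int we get {int}; from S->then we get {then}; from S->λ we get {λ}. So FIRST(S) = {λ, if, int, print, then}.
FIRST(C): from C->S print true C we get {if, int, print, then}; from C->R R int we get {if, int}. So FIRST(C) = {if, int, print, then}.
FOLLOW(S) includes $ since S is the start symbol.
FOLLOW(S): in C->S print true C, S is followed by print true C with FIRST {print}. Thus FOLLOW(S) = {$, print}.
FOLLOW(F): in S->B F C R, F is followed by C R with FIRST {if, int, print, then}. Thus FOLLOW(F) = {if, int, print, then}.
FOLLOW(R): in S->B F C R, the suffix after R is empty, so FOLLOW(R) ⊇ FOLLOW(S) = {$, print}; in C->R R int (occurrence 1), R is followed by R int with FIRST {if, int}; in C->R R int (occurrence 2), R is followed by int with FIRST {int}. Thus FOLLOW(R) = {$, if, int, print}.
FOLLOW(B): in S->B F C R, B is followed by F C R with FIRST {if, print}. Thus FOLLOW(B) = {if, print}.
FOLLOW(C): in S->B F C R, C is followed by R with FIRST {λ, if}; in S->B F C R, the suffix after C is nullable, so FOLLOW(C) ⊇ FOLLOW(S) = {$, print}; in C->S print true C, the suffix after C is empty (adds nothing new). Thus FOLLOW(C) = {$, if, print}.

{$, if, int, print}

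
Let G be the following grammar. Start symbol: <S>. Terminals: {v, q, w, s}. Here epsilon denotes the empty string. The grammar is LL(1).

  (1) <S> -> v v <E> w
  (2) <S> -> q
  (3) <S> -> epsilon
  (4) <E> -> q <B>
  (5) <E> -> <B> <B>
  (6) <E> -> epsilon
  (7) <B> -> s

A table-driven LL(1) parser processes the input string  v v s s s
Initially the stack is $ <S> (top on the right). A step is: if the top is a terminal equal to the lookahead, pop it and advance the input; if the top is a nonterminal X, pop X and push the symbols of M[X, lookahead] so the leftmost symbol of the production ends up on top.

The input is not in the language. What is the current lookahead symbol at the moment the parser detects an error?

s

     Stack        Input        Action
  1  $ <S>        v v s s s $  expand <S> -> v v <E> w
  2  $ w <E> v v  v v s s s $  match v
  3  $ w <E> v    v s s s $    match v
  4  $ w <E>      s s s $      expand <E> -> <B> <B>
  5  $ w <B> <B>  s s s $      expand <B> -> s
  6  $ w <B> s    s s s $      match s
  7  $ w <B>      s s $        expand <B> -> s
  8  $ w s        s s $        match s
  9  $ w          s $          error: top is terminal w but lookahead is s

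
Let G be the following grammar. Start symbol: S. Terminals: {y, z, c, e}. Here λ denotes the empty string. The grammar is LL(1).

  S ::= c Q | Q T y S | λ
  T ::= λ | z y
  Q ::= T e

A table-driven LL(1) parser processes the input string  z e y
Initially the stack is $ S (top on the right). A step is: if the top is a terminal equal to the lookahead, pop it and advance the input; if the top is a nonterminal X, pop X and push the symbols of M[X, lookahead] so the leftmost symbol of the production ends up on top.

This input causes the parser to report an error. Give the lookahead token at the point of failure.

e

step 1: stack=$ S  input=z e y $  — expand S ::= Q T y S
step 2: stack=$ S y T Q  input=z e y $  — expand Q ::= T e
step 3: stack=$ S y T e T  input=z e y $  — expand T ::= z y
step 4: stack=$ S y T e y z  input=z e y $  — match z
step 5: stack=$ S y T e y  input=e y $  — error: top is terminal y but lookahead is e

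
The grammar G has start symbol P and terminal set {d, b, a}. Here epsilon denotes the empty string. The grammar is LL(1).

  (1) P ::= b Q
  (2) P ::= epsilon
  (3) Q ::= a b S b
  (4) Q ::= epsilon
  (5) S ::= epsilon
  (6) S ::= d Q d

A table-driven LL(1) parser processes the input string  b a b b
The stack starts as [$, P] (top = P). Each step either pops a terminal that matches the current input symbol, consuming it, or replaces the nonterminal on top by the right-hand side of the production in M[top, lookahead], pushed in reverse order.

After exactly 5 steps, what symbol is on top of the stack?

     Stack      Input      Action
  1  $ P        b a b b $  expand P ::= b Q
  2  $ Q b      b a b b $  match b
  3  $ Q        a b b $    expand Q ::= a b S b
  4  $ b S b a  a b b $    match a
  5  $ b S b    b b $      match b
Stack after step 5: $ b S (top = S).

S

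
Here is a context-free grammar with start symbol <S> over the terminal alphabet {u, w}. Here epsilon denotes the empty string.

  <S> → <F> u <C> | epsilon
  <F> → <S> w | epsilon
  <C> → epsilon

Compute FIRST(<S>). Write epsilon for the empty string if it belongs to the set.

FIRST(<C>): from <C>→epsilon we get {epsilon}. So FIRST(<C>) = {epsilon}.
FIRST(<S>): from <S>→<F> u <C> we get {u, w}; from <S>→epsilon we get {epsilon}. So FIRST(<S>) = {epsilon, u, w}.
FIRST(<F>): from <F>→<S> w we get {u, w}; from <F>→epsilon we get {epsilon}. So FIRST(<F>) = {epsilon, u, w}.

{epsilon, u, w}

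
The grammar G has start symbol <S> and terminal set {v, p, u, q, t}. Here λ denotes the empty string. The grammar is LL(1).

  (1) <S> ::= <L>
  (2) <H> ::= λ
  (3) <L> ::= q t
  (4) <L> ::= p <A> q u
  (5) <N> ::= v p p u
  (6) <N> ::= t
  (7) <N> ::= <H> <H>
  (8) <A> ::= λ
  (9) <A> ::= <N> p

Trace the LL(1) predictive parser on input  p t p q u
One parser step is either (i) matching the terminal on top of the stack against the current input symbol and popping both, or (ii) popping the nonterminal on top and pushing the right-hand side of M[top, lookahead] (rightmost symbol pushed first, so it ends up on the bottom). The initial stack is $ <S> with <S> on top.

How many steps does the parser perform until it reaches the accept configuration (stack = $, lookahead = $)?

step 1: stack=$ <S>  input=p t p q u $  — expand <S> ::= <L>
step 2: stack=$ <L>  input=p t p q u $  — expand <L> ::= p <A> q u
step 3: stack=$ u q <A> p  input=p t p q u $  — match p
step 4: stack=$ u q <A>  input=t p q u $  — expand <A> ::= <N> p
step 5: stack=$ u q p <N>  input=t p q u $  — expand <N> ::= t
step 6: stack=$ u q p t  input=t p q u $  — match t
step 7: stack=$ u q p  input=p q u $  — match p
step 8: stack=$ u q  input=q u $  — match q
step 9: stack=$ u  input=u $  — match u
Accept reached after 9 steps.

9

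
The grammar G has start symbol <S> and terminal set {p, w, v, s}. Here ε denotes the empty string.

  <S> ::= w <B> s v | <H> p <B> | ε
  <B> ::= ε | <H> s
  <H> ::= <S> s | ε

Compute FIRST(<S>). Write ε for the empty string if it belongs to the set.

FIRST(<S>) = {ε, p, s, w}  (via <H> p <B>)
FIRST(<H>) = {ε, p, s, w}  (via <S> s)
FIRST(<B>) = {ε, p, s, w}  (via <H> s)

{ε, p, s, w}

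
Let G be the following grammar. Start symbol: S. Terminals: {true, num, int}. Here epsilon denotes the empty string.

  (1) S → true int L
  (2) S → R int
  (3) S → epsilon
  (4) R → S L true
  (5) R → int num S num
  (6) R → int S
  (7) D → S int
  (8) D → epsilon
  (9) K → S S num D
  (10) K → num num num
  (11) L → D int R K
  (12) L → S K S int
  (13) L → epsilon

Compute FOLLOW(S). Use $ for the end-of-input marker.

FIRST(S) = {epsilon, int, num, true}  (via R int)
FIRST(D) = {epsilon, int, num, true}  (via S int)
FIRST(K) = {int, num, true}  (via S S num D)
FIRST(L) = {epsilon, int, num, true}  (via D int R K, S K S int)
FIRST(R) = {int, num, true}  (via S L true)
FOLLOW(S) includes $ since S is the start symbol.
FOLLOW(R): in S→R int, R is followed by int with FIRST {int}; in L→D int R K, R is followed by K with FIRST {int, num, true}. Thus FOLLOW(R) = {int, num, true}.
FOLLOW(S): in R→S L true, S is followed by L true with FIRST {int, num, true}; in R→int num S num, S is followed by num with FIRST {num}; in R→int S, the suffix after S is empty, so FOLLOW(S) ⊇ FOLLOW(R) = {int, num, true}; in D→S int, S is followed by int with FIRST {int}; in K→S S num D (occurrence 1), S is followed by S num D with FIRST {int, num, true}; in K→S S num D (occurrence 2), S is followed by num D with FIRST {num}; in L→S K S int (occurrence 1), S is followed by K S int with FIRST {int, num, true}; in L→S K S int (occurrence 2), S is followed by int with FIRST {int}. Thus FOLLOW(S) = {$, int, num, true}.
FOLLOW(L): in S→true int L, the suffix after L is empty, so FOLLOW(L) ⊇ FOLLOW(S) = {$, int, num, true}; in R→S L true, L is followed by true with FIRST {true}. Thus FOLLOW(L) = {$, int, num, true}.
FOLLOW(K): in L→D int R K, the suffix after K is empty, so FOLLOW(K) ⊇ FOLLOW(L) = {$, int, num, true}; in L→S K S int, K is followed by S int with FIRST {int, num, true}. Thus FOLLOW(K) = {$, int, num, true}.
FOLLOW(D): in K→S S num D, the suffix after D is empty, so FOLLOW(D) ⊇ FOLLOW(K) = {$, int, num, true}; in L→D int R K, D is followed by int R K with FIRST {int}. Thus FOLLOW(D) = {$, int, num, true}.

{$, int, num, true}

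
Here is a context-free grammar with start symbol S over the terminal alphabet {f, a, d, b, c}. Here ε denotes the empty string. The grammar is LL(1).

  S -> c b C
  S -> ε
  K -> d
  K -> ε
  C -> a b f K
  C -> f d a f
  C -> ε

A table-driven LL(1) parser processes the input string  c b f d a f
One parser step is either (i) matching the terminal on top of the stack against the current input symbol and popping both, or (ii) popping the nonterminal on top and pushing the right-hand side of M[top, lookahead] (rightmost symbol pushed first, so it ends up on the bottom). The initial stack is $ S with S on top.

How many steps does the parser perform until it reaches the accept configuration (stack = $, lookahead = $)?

     Stack      Input          Action
  1  $ S        c b f d a f $  expand S -> c b C
  2  $ C b c    c b f d a f $  match c
  3  $ C b      b f d a f $    match b
  4  $ C        f d a f $      expand C -> f d a f
  5  $ f a d f  f d a f $      match f
  6  $ f a d    d a f $        match d
  7  $ f a      a f $          match a
  8  $ f        f $            match f
Accept reached after 8 steps.

8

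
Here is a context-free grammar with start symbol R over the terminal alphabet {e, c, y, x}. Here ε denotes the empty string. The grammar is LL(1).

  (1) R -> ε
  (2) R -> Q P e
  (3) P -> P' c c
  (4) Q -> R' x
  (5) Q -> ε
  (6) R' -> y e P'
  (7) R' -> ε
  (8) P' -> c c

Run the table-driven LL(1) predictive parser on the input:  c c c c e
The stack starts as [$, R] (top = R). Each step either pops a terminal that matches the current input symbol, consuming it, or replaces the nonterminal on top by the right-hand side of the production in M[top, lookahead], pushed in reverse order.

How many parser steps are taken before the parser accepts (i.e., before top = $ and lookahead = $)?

9

     Stack        Input        Action
  1  $ R          c c c c e $  expand R -> Q P e
  2  $ e P Q      c c c c e $  expand Q -> ε
  3  $ e P        c c c c e $  expand P -> P' c c
  4  $ e c c P'   c c c c e $  expand P' -> c c
  5  $ e c c c c  c c c c e $  match c
  6  $ e c c c    c c c e $    match c
  7  $ e c c      c c e $      match c
  8  $ e c        c e $        match c
  9  $ e          e $          match e
Accept reached after 9 steps.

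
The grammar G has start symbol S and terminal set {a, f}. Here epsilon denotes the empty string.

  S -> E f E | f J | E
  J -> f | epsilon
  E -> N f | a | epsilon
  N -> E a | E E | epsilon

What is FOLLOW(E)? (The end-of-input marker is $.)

{$, a, f}

FIRST(J) = {epsilon, f}
FIRST(S) = {epsilon, a, f}  (via E f E, E)
FIRST(E) = {epsilon, a, f}  (via N f)
FIRST(N) = {epsilon, a, f}  (via E a, E E)
FOLLOW(S) includes $ since S is the start symbol.
FOLLOW(S): S appears on no right-hand side. Thus FOLLOW(S) = {$}.
FOLLOW(J): in S->f J, the suffix after J is empty, so FOLLOW(J) ⊇ FOLLOW(S) = {$}. Thus FOLLOW(J) = {$}.
FOLLOW(N): in E->N f, N is followed by f with FIRST {f}. Thus FOLLOW(N) = {f}.
FOLLOW(E): in S->E f E (occurrence 1), E is followed by f E with FIRST {f}; in S->E f E (occurrence 2), the suffix after E is empty, so FOLLOW(E) ⊇ FOLLOW(S) = {$}; in S->E, the suffix after E is empty, so FOLLOW(E) ⊇ FOLLOW(S) = {$}; in N->E a, E is followed by a with FIRST {a}; in N->E E (occurrence 1), E is followed by E with FIRST {epsilon, a, f}; in N->E E (occurrence 1), the suffix after E is nullable, so FOLLOW(E) ⊇ FOLLOW(N) = {f}; in N->E E (occurrence 2), the suffix after E is empty, so FOLLOW(E) ⊇ FOLLOW(N) = {f}. Thus FOLLOW(E) = {$, a, f}.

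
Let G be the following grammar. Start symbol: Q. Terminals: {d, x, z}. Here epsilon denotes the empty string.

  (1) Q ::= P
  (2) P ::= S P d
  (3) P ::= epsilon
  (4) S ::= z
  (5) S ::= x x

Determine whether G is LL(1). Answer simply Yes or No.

Yes

FIRST(Q) = {epsilon, x, z}
FIRST(P) = {epsilon, x, z}
FIRST(S) = {x, z}
FOLLOW(Q) = {$}
FOLLOW(P) = {$, d}
FOLLOW(S) = {d, x, z}
Each cell of M receives at most one production.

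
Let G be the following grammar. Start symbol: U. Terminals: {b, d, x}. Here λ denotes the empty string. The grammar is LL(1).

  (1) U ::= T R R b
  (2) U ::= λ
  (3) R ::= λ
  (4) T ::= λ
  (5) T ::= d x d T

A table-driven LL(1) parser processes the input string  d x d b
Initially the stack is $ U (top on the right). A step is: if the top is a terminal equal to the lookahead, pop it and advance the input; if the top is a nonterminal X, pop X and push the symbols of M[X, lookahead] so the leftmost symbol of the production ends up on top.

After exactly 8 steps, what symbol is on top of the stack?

b

step 1: stack=$ U  input=d x d b $  — expand U ::= T R R b
step 2: stack=$ b R R T  input=d x d b $  — expand T ::= d x d T
step 3: stack=$ b R R T d x d  input=d x d b $  — match d
step 4: stack=$ b R R T d x  input=x d b $  — match x
step 5: stack=$ b R R T d  input=d b $  — match d
step 6: stack=$ b R R T  input=b $  — expand T ::= λ
step 7: stack=$ b R R  input=b $  — expand R ::= λ
step 8: stack=$ b R  input=b $  — expand R ::= λ
Stack after step 8: $ b (top = b).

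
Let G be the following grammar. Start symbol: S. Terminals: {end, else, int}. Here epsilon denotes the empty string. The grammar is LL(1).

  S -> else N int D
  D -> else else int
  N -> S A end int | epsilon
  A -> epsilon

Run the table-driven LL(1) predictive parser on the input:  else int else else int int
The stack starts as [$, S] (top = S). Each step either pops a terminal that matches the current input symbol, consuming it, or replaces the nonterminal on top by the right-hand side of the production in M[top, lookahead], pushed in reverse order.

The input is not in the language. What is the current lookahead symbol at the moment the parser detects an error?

int

     Stack            Input                         Action
  1  $ S              else int else else int int $  expand S -> else N int D
  2  $ D int N else   else int else else int int $  match else
  3  $ D int N        int else else int int $       expand N -> epsilon
  4  $ D int          int else else int int $       match int
  5  $ D              else else int int $           expand D -> else else int
  6  $ int else else  else else int int $           match else
  7  $ int else       else int int $                match else
  8  $ int            int int $                     match int
  9  $                int $                         error: stack empty but input remains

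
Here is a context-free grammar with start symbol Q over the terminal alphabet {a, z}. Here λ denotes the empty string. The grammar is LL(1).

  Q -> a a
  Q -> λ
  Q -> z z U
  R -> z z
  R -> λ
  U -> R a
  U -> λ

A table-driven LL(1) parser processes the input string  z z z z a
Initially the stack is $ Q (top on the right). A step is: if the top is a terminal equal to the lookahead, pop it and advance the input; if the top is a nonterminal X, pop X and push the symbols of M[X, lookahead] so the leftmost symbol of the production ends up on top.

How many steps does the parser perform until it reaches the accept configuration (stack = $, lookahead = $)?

8

step 1: stack=$ Q  input=z z z z a $  — expand Q -> z z U
step 2: stack=$ U z z  input=z z z z a $  — match z
step 3: stack=$ U z  input=z z z a $  — match z
step 4: stack=$ U  input=z z a $  — expand U -> R a
step 5: stack=$ a R  input=z z a $  — expand R -> z z
step 6: stack=$ a z z  input=z z a $  — match z
step 7: stack=$ a z  input=z a $  — match z
step 8: stack=$ a  input=a $  — match a
Accept reached after 8 steps.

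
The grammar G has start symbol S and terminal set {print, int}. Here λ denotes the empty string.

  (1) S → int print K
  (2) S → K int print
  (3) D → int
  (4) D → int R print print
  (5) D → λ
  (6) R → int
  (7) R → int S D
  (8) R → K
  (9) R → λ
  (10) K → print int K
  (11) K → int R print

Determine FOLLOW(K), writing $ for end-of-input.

{$, int, print}

FIRST(D): from D→int we get {int}; from D→int R print print we get {int}; from D→λ we get {λ}. So FIRST(D) = {λ, int}.
FIRST(K): from K→print int K we get {print}; from K→int R print we get {int}. So FIRST(K) = {int, print}.
FIRST(S): from S→int print K we get {int}; from S→K int print we get {int, print}. So FIRST(S) = {int, print}.
FIRST(R): from R→int we get {int}; from R→int S D we get {int}; from R→K we get {int, print}; from R→λ we get {λ}. So FIRST(R) = {λ, int, print}.
FOLLOW(S) includes $ since S is the start symbol.
FOLLOW(R): in D→int R print print, R is followed by print print with FIRST {print}; in K→int R print, R is followed by print with FIRST {print}. Thus FOLLOW(R) = {print}.
FOLLOW(S): in R→int S D, S is followed by D with FIRST {λ, int}; in R→int S D, the suffix after S is nullable, so FOLLOW(S) ⊇ FOLLOW(R) = {print}. Thus FOLLOW(S) = {$, int, print}.
FOLLOW(D): in R→int S D, the suffix after D is empty, so FOLLOW(D) ⊇ FOLLOW(R) = {print}. Thus FOLLOW(D) = {print}.
FOLLOW(K): in S→int print K, the suffix after K is empty, so FOLLOW(K) ⊇ FOLLOW(S) = {$, int, print}; in S→K int print, K is followed by int print with FIRST {int}; in R→K, the suffix after K is empty, so FOLLOW(K) ⊇ FOLLOW(R) = {print}; in K→print int K, the suffix after K is empty (adds nothing new). Thus FOLLOW(K) = {$, int, print}.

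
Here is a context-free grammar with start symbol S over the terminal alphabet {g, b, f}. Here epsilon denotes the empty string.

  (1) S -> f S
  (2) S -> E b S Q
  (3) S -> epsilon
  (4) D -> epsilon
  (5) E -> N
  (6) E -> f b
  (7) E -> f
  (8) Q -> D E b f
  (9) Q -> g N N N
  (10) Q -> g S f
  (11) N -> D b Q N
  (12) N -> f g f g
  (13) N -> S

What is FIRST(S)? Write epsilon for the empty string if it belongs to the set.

FIRST(D): from D->epsilon we get {epsilon}. So FIRST(D) = {epsilon}.
FIRST(S): from S->f S we get {f}; from S->E b S Q we get {b, f}; from S->epsilon we get {epsilon}. So FIRST(S) = {epsilon, b, f}.
FIRST(N): from N->D b Q N we get {b}; from N->f g f g we get {f}; from N->S we get {epsilon, b, f}. So FIRST(N) = {epsilon, b, f}.
FIRST(E): from E->N we get {epsilon, b, f}; from E->f b we get {f}; from E->f we get {f}. So FIRST(E) = {epsilon, b, f}.
FIRST(Q): from Q->D E b f we get {b, f}; from Q->g N N N we get {g}; from Q->g S f we get {g}. So FIRST(Q) = {b, f, g}.

{epsilon, b, f}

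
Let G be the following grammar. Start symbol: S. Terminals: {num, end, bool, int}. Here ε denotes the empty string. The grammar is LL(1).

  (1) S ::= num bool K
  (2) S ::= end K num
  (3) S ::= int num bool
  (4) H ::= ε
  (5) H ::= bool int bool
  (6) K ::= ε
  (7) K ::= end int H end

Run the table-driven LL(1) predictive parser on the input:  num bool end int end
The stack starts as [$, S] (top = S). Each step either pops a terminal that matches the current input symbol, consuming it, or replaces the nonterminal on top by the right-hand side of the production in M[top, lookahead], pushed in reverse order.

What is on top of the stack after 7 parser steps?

step 1: stack=$ S  input=num bool end int end $  — expand S ::= num bool K
step 2: stack=$ K bool num  input=num bool end int end $  — match num
step 3: stack=$ K bool  input=bool end int end $  — match bool
step 4: stack=$ K  input=end int end $  — expand K ::= end int H end
step 5: stack=$ end H int end  input=end int end $  — match end
step 6: stack=$ end H int  input=int end $  — match int
step 7: stack=$ end H  input=end $  — expand H ::= ε
Stack after step 7: $ end (top = end).

end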